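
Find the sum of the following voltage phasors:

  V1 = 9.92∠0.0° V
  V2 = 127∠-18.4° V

Step 1 — Convert each phasor to rectangular form:
  V1 = 9.92·(cos(0.0°) + j·sin(0.0°)) = 9.92 V
  V2 = 127·(cos(-18.4°) + j·sin(-18.4°)) = 120.5 - j40.09 V
Step 2 — Sum components: V_total = 130.4 - j40.09 V.
Step 3 — Convert to polar: |V_total| = 136.4 V, ∠V_total = -17.1°.

V_total = 136.4∠-17.1° V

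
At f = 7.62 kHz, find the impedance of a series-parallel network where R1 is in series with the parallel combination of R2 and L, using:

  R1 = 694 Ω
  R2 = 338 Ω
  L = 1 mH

Step 1 — Angular frequency: ω = 2π·f = 2π·7620 = 4.788e+04 rad/s.
Step 2 — Component impedances:
  R1: Z = R = 694 Ω
  R2: Z = R = 338 Ω
  L: Z = jωL = j·4.788e+04·0.001 = 0 + j47.88 Ω
Step 3 — Parallel branch: R2 || L = 1/(1/R2 + 1/L) = 6.649 + j46.94 Ω.
Step 4 — Series with R1: Z_total = R1 + (R2 || L) = 700.6 + j46.94 Ω = 702.2∠3.8° Ω.

Z = 700.6 + j46.94 Ω = 702.2∠3.8° Ω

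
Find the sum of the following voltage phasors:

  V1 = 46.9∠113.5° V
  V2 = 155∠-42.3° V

Step 1 — Convert each phasor to rectangular form:
  V1 = 46.9·(cos(113.5°) + j·sin(113.5°)) = -18.7 + j43.01 V
  V2 = 155·(cos(-42.3°) + j·sin(-42.3°)) = 114.6 - j104.3 V
Step 2 — Sum components: V_total = 95.94 - j61.31 V.
Step 3 — Convert to polar: |V_total| = 113.9 V, ∠V_total = -32.6°.

V_total = 113.9∠-32.6° V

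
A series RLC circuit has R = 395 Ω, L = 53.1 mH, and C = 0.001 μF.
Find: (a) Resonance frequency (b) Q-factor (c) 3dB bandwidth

Step 1 — Resonance: ω₀ = 1/√(LC) = 1/√(0.0531·1e-09) = 1.372e+05 rad/s.
Step 2 — f₀ = ω₀/(2π) = 2.184e+04 Hz.
Step 3 — Series Q: Q = ω₀L/R = 1.372e+05·0.0531/395 = 18.45.
Step 4 — Bandwidth: Δω = ω₀/Q = 7439 rad/s; BW = Δω/(2π) = 1184 Hz.

(a) f₀ = 2.184e+04 Hz  (b) Q = 18.45  (c) BW = 1184 Hz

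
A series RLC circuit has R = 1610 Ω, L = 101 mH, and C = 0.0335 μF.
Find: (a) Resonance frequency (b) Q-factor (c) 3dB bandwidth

Step 1 — Resonance condition Im(Z)=0 gives ω₀ = 1/√(LC).
Step 2 — ω₀ = 1/√(0.101·3.35e-08) = 1.719e+04 rad/s.
Step 3 — f₀ = ω₀/(2π) = 2736 Hz.
Step 4 — Series Q: Q = ω₀L/R = 1.719e+04·0.101/1610 = 1.078.
Step 5 — 3dB bandwidth: Δω = ω₀/Q = 1.594e+04 rad/s; BW = Δω/(2π) = 2537 Hz.

(a) f₀ = 2736 Hz  (b) Q = 1.078  (c) BW = 2537 Hz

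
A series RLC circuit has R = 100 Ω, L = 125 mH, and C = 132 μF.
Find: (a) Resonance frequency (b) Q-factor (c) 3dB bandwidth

Step 1 — Resonance: ω₀ = 1/√(LC) = 1/√(0.125·0.000132) = 246.2 rad/s.
Step 2 — f₀ = ω₀/(2π) = 39.18 Hz.
Step 3 — Series Q: Q = ω₀L/R = 246.2·0.125/100 = 0.3077.
Step 4 — Bandwidth: Δω = ω₀/Q = 800 rad/s; BW = Δω/(2π) = 127.3 Hz.

(a) f₀ = 39.18 Hz  (b) Q = 0.3077  (c) BW = 127.3 Hz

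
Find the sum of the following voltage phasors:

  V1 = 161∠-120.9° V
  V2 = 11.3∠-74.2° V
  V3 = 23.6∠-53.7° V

Step 1 — Convert each phasor to rectangular form:
  V1 = 161·(cos(-120.9°) + j·sin(-120.9°)) = -82.68 - j138.1 V
  V2 = 11.3·(cos(-74.2°) + j·sin(-74.2°)) = 3.077 - j10.87 V
  V3 = 23.6·(cos(-53.7°) + j·sin(-53.7°)) = 13.97 - j19.02 V
Step 2 — Sum components: V_total = -65.63 - j168 V.
Step 3 — Convert to polar: |V_total| = 180.4 V, ∠V_total = -111.3°.

V_total = 180.4∠-111.3° V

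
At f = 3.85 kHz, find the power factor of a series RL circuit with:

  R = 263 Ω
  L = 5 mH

Step 1 — Angular frequency: ω = 2π·f = 2π·3850 = 2.419e+04 rad/s.
Step 2 — Component impedances:
  R: Z = R = 263 Ω
  L: Z = jωL = j·2.419e+04·0.005 = 0 + j121 Ω
Step 3 — Series combination: Z_total = R + L = 263 + j121 Ω = 289.5∠24.7° Ω.
Step 4 — Power factor: PF = cos(φ) = Re(Z)/|Z| = 263/289.5 = 0.9085.
Step 5 — Type: Im(Z) = 121 ⇒ lagging (phase φ = 24.7°).

PF = 0.9085 (lagging, φ = 24.7°)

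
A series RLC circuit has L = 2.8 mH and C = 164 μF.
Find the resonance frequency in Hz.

Step 1 — Resonance condition Im(Z)=0 gives ω₀ = 1/√(LC).
Step 2 — ω₀ = 1/√(0.0028·0.000164) = 1476 rad/s.
Step 3 — f₀ = ω₀/(2π) = 234.9 Hz.

f₀ = 234.9 Hz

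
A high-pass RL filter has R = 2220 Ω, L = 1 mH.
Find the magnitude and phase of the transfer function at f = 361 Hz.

Step 1 — Angular frequency: ω = 2π·361 = 2268 rad/s.
Step 2 — Transfer function: H(jω) = jωL/(R + jωL).
Step 3 — Numerator jωL = j·2.268; denominator R + jωL = 2220 + j2.268.
Step 4 — H = 1.044e-06 + j0.001022.
Step 5 — Magnitude: |H| = 0.001022 (-59.8 dB); phase: φ = 89.9°.

|H| = 0.001022 (-59.8 dB), φ = 89.9°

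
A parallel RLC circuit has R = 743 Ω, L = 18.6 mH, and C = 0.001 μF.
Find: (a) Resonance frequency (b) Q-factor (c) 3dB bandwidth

Step 1 — Resonance: ω₀ = 1/√(LC) = 1/√(0.0186·1e-09) = 2.319e+05 rad/s.
Step 2 — f₀ = ω₀/(2π) = 3.69e+04 Hz.
Step 3 — Parallel Q: Q = R/(ω₀L) = 743/(2.319e+05·0.0186) = 0.1723.
Step 4 — Bandwidth: Δω = ω₀/Q = 1.346e+06 rad/s; BW = Δω/(2π) = 2.142e+05 Hz.

(a) f₀ = 3.69e+04 Hz  (b) Q = 0.1723  (c) BW = 2.142e+05 Hz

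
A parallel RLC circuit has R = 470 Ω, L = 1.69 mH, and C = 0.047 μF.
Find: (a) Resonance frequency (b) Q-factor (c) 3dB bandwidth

Step 1 — Resonance: ω₀ = 1/√(LC) = 1/√(0.00169·4.7e-08) = 1.122e+05 rad/s.
Step 2 — f₀ = ω₀/(2π) = 1.786e+04 Hz.
Step 3 — Parallel Q: Q = R/(ω₀L) = 470/(1.122e+05·0.00169) = 2.479.
Step 4 — Bandwidth: Δω = ω₀/Q = 4.527e+04 rad/s; BW = Δω/(2π) = 7205 Hz.

(a) f₀ = 1.786e+04 Hz  (b) Q = 2.479  (c) BW = 7205 Hz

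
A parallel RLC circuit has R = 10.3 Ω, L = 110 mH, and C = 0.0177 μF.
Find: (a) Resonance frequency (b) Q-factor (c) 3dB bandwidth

Step 1 — Resonance: ω₀ = 1/√(LC) = 1/√(0.11·1.77e-08) = 2.266e+04 rad/s.
Step 2 — f₀ = ω₀/(2π) = 3607 Hz.
Step 3 — Parallel Q: Q = R/(ω₀L) = 10.3/(2.266e+04·0.11) = 0.004132.
Step 4 — Bandwidth: Δω = ω₀/Q = 5.485e+06 rad/s; BW = Δω/(2π) = 8.73e+05 Hz.

(a) f₀ = 3607 Hz  (b) Q = 0.004132  (c) BW = 8.73e+05 Hz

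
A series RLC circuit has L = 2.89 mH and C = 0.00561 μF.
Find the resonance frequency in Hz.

Step 1 — Resonance condition Im(Z)=0 gives ω₀ = 1/√(LC).
Step 2 — ω₀ = 1/√(0.00289·5.61e-09) = 2.484e+05 rad/s.
Step 3 — f₀ = ω₀/(2π) = 3.953e+04 Hz.

f₀ = 3.953e+04 Hz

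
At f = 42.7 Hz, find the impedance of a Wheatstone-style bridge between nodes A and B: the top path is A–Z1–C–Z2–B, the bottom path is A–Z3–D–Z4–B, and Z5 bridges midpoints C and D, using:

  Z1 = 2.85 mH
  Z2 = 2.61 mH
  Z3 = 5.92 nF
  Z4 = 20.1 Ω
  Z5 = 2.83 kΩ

Step 1 — Angular frequency: ω = 2π·f = 2π·42.7 = 268.3 rad/s.
Step 2 — Component impedances:
  Z1: Z = jωL = j·268.3·0.00285 = 0 + j0.7646 Ω
  Z2: Z = jωL = j·268.3·0.00261 = 0 + j0.7002 Ω
  Z3: Z = 1/(jωC) = -j/(ω·C) = 0 - j6.296e+05 Ω
  Z4: Z = R = 20.1 Ω
  Z5: Z = R = 2830 Ω
Step 3 — Bridge requires nodal analysis (the Z5 bridge couples midpoints C and D, so the two paths cannot be reduced to a simple series/parallel combination). Setting node B to ground and injecting 1 A at node A, the 3-node admittance system at A, C, D solves to V_A = Z_AB = 0.000172 + j1.465 Ω = 1.465∠90.0° Ω.

Z = 0.000172 + j1.465 Ω = 1.465∠90.0° Ω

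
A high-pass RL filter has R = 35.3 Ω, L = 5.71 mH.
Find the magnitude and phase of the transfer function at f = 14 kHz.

Step 1 — Angular frequency: ω = 2π·1.4e+04 = 8.796e+04 rad/s.
Step 2 — Transfer function: H(jω) = jωL/(R + jωL).
Step 3 — Numerator jωL = j·502.3; denominator R + jωL = 35.3 + j502.3.
Step 4 — H = 0.9951 + j0.06993.
Step 5 — Magnitude: |H| = 0.9975 (-0.0 dB); phase: φ = 4.0°.

|H| = 0.9975 (-0.0 dB), φ = 4.0°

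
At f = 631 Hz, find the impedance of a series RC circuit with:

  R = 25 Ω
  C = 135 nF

Step 1 — Angular frequency: ω = 2π·f = 2π·631 = 3965 rad/s.
Step 2 — Component impedances:
  R: Z = R = 25 Ω
  C: Z = 1/(jωC) = -j/(ω·C) = 0 - j1868 Ω
Step 3 — Series combination: Z_total = R + C = 25 - j1868 Ω = 1869∠-89.2° Ω.

Z = 25 - j1868 Ω = 1869∠-89.2° Ω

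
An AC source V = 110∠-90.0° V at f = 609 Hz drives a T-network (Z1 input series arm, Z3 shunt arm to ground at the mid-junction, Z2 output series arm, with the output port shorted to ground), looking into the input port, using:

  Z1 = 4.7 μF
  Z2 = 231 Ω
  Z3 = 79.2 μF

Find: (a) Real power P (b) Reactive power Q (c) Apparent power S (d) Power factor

Step 1 — Angular frequency: ω = 2π·f = 2π·609 = 3826 rad/s.
Step 2 — Component impedances:
  Z1: Z = 1/(jωC) = -j/(ω·C) = 0 - j55.6 Ω
  Z2: Z = R = 231 Ω
  Z3: Z = 1/(jωC) = -j/(ω·C) = 0 - j3.3 Ω
Step 3 — With the output port shorted to ground, the output series arm Z2 runs from the junction to ground; the shunt arm Z3 also runs from the junction to ground. They appear in parallel: Z3 || Z2 = 0.04713 - j3.299 Ω.
Step 4 — Series with input arm Z1: Z_in = Z1 + (Z3 || Z2) = 0.04713 - j58.9 Ω = 58.9∠-90.0° Ω.
Step 5 — Source phasor: V = 110∠-90.0° V = 0 - j110 V.
Step 6 — Current: I = V / Z = 1.867 - j0.001494 A = 1.867∠-0.0° A.
Step 7 — Complex power: S = V·I* = 0.1643 - j205.4 VA.
Step 8 — Real power: P = Re(S) = 0.1643 W.
Step 9 — Reactive power: Q = Im(S) = -205.4 VAR.
Step 10 — Apparent power: |S| = 205.4 VA.
Step 11 — Power factor: PF = P/|S| = 0.0008001 (leading).

(a) P = 0.1643 W  (b) Q = -205.4 VAR  (c) S = 205.4 VA  (d) PF = 0.0008001 (leading)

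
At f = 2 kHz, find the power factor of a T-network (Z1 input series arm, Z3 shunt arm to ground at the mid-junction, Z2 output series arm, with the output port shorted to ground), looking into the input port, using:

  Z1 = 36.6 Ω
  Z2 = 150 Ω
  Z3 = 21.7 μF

Step 1 — Angular frequency: ω = 2π·f = 2π·2000 = 1.257e+04 rad/s.
Step 2 — Component impedances:
  Z1: Z = R = 36.6 Ω
  Z2: Z = R = 150 Ω
  Z3: Z = 1/(jωC) = -j/(ω·C) = 0 - j3.667 Ω
Step 3 — With the output port shorted to ground, the output series arm Z2 runs from the junction to ground; the shunt arm Z3 also runs from the junction to ground. They appear in parallel: Z3 || Z2 = 0.0896 - j3.665 Ω.
Step 4 — Series with input arm Z1: Z_in = Z1 + (Z3 || Z2) = 36.69 - j3.665 Ω = 36.87∠-5.7° Ω.
Step 5 — Power factor: PF = cos(φ) = Re(Z)/|Z| = 36.6896/36.8722 = 0.995.
Step 6 — Type: Im(Z) = -3.665 ⇒ leading (phase φ = -5.7°).

PF = 0.995 (leading, φ = -5.7°)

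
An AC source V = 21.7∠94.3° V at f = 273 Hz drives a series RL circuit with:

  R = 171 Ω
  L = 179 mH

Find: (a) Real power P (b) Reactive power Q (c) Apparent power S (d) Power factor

Step 1 — Angular frequency: ω = 2π·f = 2π·273 = 1715 rad/s.
Step 2 — Component impedances:
  R: Z = R = 171 Ω
  L: Z = jωL = j·1715·0.179 = 0 + j307 Ω
Step 3 — Series combination: Z_total = R + L = 171 + j307 Ω = 351.4∠60.9° Ω.
Step 4 — Source phasor: V = 21.7∠94.3° V = -1.627 + j21.64 V.
Step 5 — Current: I = V / Z = 0.05154 + j0.034 A = 0.06174∠33.4° A.
Step 6 — Complex power: S = V·I* = 0.6519 + j1.171 VA.
Step 7 — Real power: P = Re(S) = 0.6519 W.
Step 8 — Reactive power: Q = Im(S) = 1.171 VAR.
Step 9 — Apparent power: |S| = 1.34 VA.
Step 10 — Power factor: PF = P/|S| = 0.4866 (lagging).

(a) P = 0.6519 W  (b) Q = 1.171 VAR  (c) S = 1.34 VA  (d) PF = 0.4866 (lagging)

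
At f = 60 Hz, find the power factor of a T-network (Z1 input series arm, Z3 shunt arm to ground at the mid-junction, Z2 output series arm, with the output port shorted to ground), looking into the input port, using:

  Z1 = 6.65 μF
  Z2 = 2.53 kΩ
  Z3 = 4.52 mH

Step 1 — Angular frequency: ω = 2π·f = 2π·60 = 377 rad/s.
Step 2 — Component impedances:
  Z1: Z = 1/(jωC) = -j/(ω·C) = 0 - j398.9 Ω
  Z2: Z = R = 2530 Ω
  Z3: Z = jωL = j·377·0.00452 = 0 + j1.704 Ω
Step 3 — With the output port shorted to ground, the output series arm Z2 runs from the junction to ground; the shunt arm Z3 also runs from the junction to ground. They appear in parallel: Z3 || Z2 = 0.001148 + j1.704 Ω.
Step 4 — Series with input arm Z1: Z_in = Z1 + (Z3 || Z2) = 0.001148 - j397.2 Ω = 397.2∠-90.0° Ω.
Step 5 — Power factor: PF = cos(φ) = Re(Z)/|Z| = 0.001148/397.2 = 2.89e-06.
Step 6 — Type: Im(Z) = -397.2 ⇒ leading (phase φ = -90.0°).

PF = 2.89e-06 (leading, φ = -90.0°)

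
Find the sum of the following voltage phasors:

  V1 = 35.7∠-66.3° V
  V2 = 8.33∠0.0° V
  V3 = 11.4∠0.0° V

Step 1 — Convert each phasor to rectangular form:
  V1 = 35.7·(cos(-66.3°) + j·sin(-66.3°)) = 14.35 - j32.69 V
  V2 = 8.33·(cos(0.0°) + j·sin(0.0°)) = 8.33 V
  V3 = 11.4·(cos(0.0°) + j·sin(0.0°)) = 11.4 V
Step 2 — Sum components: V_total = 34.08 - j32.69 V.
Step 3 — Convert to polar: |V_total| = 47.22 V, ∠V_total = -43.8°.

V_total = 47.22∠-43.8° V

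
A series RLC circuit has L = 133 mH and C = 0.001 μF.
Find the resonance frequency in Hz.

Step 1 — Resonance condition Im(Z)=0 gives ω₀ = 1/√(LC).
Step 2 — ω₀ = 1/√(0.133·1e-09) = 8.671e+04 rad/s.
Step 3 — f₀ = ω₀/(2π) = 1.38e+04 Hz.

f₀ = 1.38e+04 Hz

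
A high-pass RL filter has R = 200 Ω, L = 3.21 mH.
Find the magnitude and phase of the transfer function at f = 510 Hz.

Step 1 — Angular frequency: ω = 2π·510 = 3204 rad/s.
Step 2 — Transfer function: H(jω) = jωL/(R + jωL).
Step 3 — Numerator jωL = j·10.29; denominator R + jωL = 200 + j10.29.
Step 4 — H = 0.002638 + j0.0513.
Step 5 — Magnitude: |H| = 0.05136 (-25.8 dB); phase: φ = 87.1°.

|H| = 0.05136 (-25.8 dB), φ = 87.1°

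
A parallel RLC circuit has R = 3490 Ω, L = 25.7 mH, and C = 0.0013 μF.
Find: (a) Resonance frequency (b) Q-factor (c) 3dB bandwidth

Step 1 — Resonance: ω₀ = 1/√(LC) = 1/√(0.0257·1.3e-09) = 1.73e+05 rad/s.
Step 2 — f₀ = ω₀/(2π) = 2.753e+04 Hz.
Step 3 — Parallel Q: Q = R/(ω₀L) = 3490/(1.73e+05·0.0257) = 0.7849.
Step 4 — Bandwidth: Δω = ω₀/Q = 2.204e+05 rad/s; BW = Δω/(2π) = 3.508e+04 Hz.

(a) f₀ = 2.753e+04 Hz  (b) Q = 0.7849  (c) BW = 3.508e+04 Hz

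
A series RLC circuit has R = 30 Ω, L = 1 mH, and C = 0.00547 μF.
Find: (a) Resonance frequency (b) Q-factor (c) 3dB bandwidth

Step 1 — Resonance: ω₀ = 1/√(LC) = 1/√(0.001·5.47e-09) = 4.276e+05 rad/s.
Step 2 — f₀ = ω₀/(2π) = 6.805e+04 Hz.
Step 3 — Series Q: Q = ω₀L/R = 4.276e+05·0.001/30 = 14.25.
Step 4 — Bandwidth: Δω = ω₀/Q = 3e+04 rad/s; BW = Δω/(2π) = 4775 Hz.

(a) f₀ = 6.805e+04 Hz  (b) Q = 14.25  (c) BW = 4775 Hz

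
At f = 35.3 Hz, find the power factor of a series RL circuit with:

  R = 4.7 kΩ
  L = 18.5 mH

Step 1 — Angular frequency: ω = 2π·f = 2π·35.3 = 221.8 rad/s.
Step 2 — Component impedances:
  R: Z = R = 4700 Ω
  L: Z = jωL = j·221.8·0.0185 = 0 + j4.103 Ω
Step 3 — Series combination: Z_total = R + L = 4700 + j4.103 Ω = 4700∠0.1° Ω.
Step 4 — Power factor: PF = cos(φ) = Re(Z)/|Z| = 4700/4700 = 1.
Step 5 — Type: Im(Z) = 4.103 ⇒ lagging (phase φ = 0.1°).

PF = 1 (lagging, φ = 0.1°)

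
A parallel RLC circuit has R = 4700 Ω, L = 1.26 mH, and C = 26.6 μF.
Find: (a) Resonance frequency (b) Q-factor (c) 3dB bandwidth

Step 1 — Resonance: ω₀ = 1/√(LC) = 1/√(0.00126·2.66e-05) = 5462 rad/s.
Step 2 — f₀ = ω₀/(2π) = 869.3 Hz.
Step 3 — Parallel Q: Q = R/(ω₀L) = 4700/(5462·0.00126) = 682.9.
Step 4 — Bandwidth: Δω = ω₀/Q = 7.999 rad/s; BW = Δω/(2π) = 1.273 Hz.

(a) f₀ = 869.3 Hz  (b) Q = 682.9  (c) BW = 1.273 Hz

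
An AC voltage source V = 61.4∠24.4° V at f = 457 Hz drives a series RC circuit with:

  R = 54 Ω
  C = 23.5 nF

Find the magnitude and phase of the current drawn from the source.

Step 1 — Angular frequency: ω = 2π·f = 2π·457 = 2871 rad/s.
Step 2 — Component impedances:
  R: Z = R = 54 Ω
  C: Z = 1/(jωC) = -j/(ω·C) = 0 - j1.482e+04 Ω
Step 3 — Series combination: Z_total = R + C = 54 - j1.482e+04 Ω = 1.482e+04∠-89.8° Ω.
Step 4 — Source phasor: V = 61.4∠24.4° V = 55.92 + j25.36 V.
Step 5 — Ohm's law: I = V / Z_total = (55.92 + j25.36) / (54 - j1.482e+04) = -0.001698 + j0.003779 A.
Step 6 — Convert to polar: |I| = 0.004143 A, ∠I = 114.2°.

I = 0.004143∠114.2° A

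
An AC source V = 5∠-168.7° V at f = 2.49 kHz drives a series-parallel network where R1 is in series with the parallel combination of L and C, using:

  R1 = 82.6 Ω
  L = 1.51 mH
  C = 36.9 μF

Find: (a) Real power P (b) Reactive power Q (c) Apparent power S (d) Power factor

Step 1 — Angular frequency: ω = 2π·f = 2π·2490 = 1.565e+04 rad/s.
Step 2 — Component impedances:
  R1: Z = R = 82.6 Ω
  L: Z = jωL = j·1.565e+04·0.00151 = 0 + j23.62 Ω
  C: Z = 1/(jωC) = -j/(ω·C) = 0 - j1.732 Ω
Step 3 — Parallel branch: L || C = 1/(1/L + 1/C) = 0 - j1.869 Ω.
Step 4 — Series with R1: Z_total = R1 + (L || C) = 82.6 - j1.869 Ω = 82.62∠-1.3° Ω.
Step 5 — Source phasor: V = 5∠-168.7° V = -4.903 - j0.9797 V.
Step 6 — Current: I = V / Z = -0.05906 - j0.0132 A = 0.06052∠-167.4° A.
Step 7 — Complex power: S = V·I* = 0.3025 - j0.006846 VA.
Step 8 — Real power: P = Re(S) = 0.3025 W.
Step 9 — Reactive power: Q = Im(S) = -0.006846 VAR.
Step 10 — Apparent power: |S| = 0.3026 VA.
Step 11 — Power factor: PF = P/|S| = 0.9997 (leading).

(a) P = 0.3025 W  (b) Q = -0.006846 VAR  (c) S = 0.3026 VA  (d) PF = 0.9997 (leading)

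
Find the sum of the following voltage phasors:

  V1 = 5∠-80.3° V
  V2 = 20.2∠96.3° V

Step 1 — Convert each phasor to rectangular form:
  V1 = 5·(cos(-80.3°) + j·sin(-80.3°)) = 0.8424 - j4.929 V
  V2 = 20.2·(cos(96.3°) + j·sin(96.3°)) = -2.217 + j20.08 V
Step 2 — Sum components: V_total = -1.374 + j15.15 V.
Step 3 — Convert to polar: |V_total| = 15.21 V, ∠V_total = 95.2°.

V_total = 15.21∠95.2° V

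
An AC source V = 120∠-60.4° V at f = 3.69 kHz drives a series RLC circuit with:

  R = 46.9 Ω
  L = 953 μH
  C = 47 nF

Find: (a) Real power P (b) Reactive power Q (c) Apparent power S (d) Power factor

Step 1 — Angular frequency: ω = 2π·f = 2π·3690 = 2.318e+04 rad/s.
Step 2 — Component impedances:
  R: Z = R = 46.9 Ω
  L: Z = jωL = j·2.318e+04·0.000953 = 0 + j22.1 Ω
  C: Z = 1/(jωC) = -j/(ω·C) = 0 - j917.7 Ω
Step 3 — Series combination: Z_total = R + L + C = 46.9 - j895.6 Ω = 896.8∠-87.0° Ω.
Step 4 — Source phasor: V = 120∠-60.4° V = 59.27 - j104.3 V.
Step 5 — Current: I = V / Z = 0.1196 + j0.05992 A = 0.1338∠26.6° A.
Step 6 — Complex power: S = V·I* = 0.8397 - j16.03 VA.
Step 7 — Real power: P = Re(S) = 0.8397 W.
Step 8 — Reactive power: Q = Im(S) = -16.03 VAR.
Step 9 — Apparent power: |S| = 16.06 VA.
Step 10 — Power factor: PF = P/|S| = 0.0523 (leading).

(a) P = 0.8397 W  (b) Q = -16.03 VAR  (c) S = 16.06 VA  (d) PF = 0.0523 (leading)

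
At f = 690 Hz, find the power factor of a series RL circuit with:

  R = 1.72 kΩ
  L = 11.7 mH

Step 1 — Angular frequency: ω = 2π·f = 2π·690 = 4335 rad/s.
Step 2 — Component impedances:
  R: Z = R = 1720 Ω
  L: Z = jωL = j·4335·0.0117 = 0 + j50.72 Ω
Step 3 — Series combination: Z_total = R + L = 1720 + j50.72 Ω = 1721∠1.7° Ω.
Step 4 — Power factor: PF = cos(φ) = Re(Z)/|Z| = 1720/1720.7 = 0.9996.
Step 5 — Type: Im(Z) = 50.72 ⇒ lagging (phase φ = 1.7°).

PF = 0.9996 (lagging, φ = 1.7°)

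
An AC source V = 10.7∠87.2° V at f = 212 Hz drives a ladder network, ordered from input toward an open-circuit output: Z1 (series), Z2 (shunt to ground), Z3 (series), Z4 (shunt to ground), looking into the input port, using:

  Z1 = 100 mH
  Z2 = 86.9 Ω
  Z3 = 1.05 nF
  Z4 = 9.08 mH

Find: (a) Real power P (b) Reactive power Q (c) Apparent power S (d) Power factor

Step 1 — Angular frequency: ω = 2π·f = 2π·212 = 1332 rad/s.
Step 2 — Component impedances:
  Z1: Z = jωL = j·1332·0.1 = 0 + j133.2 Ω
  Z2: Z = R = 86.9 Ω
  Z3: Z = 1/(jωC) = -j/(ω·C) = 0 - j7.15e+05 Ω
  Z4: Z = jωL = j·1332·0.00908 = 0 + j12.09 Ω
Step 3 — Ladder network (open output): work backward from the far end, alternating series and parallel combinations. Z_in = 86.9 + j133.2 Ω = 159∠56.9° Ω.
Step 4 — Source phasor: V = 10.7∠87.2° V = 0.5227 + j10.69 V.
Step 5 — Current: I = V / Z = 0.05808 + j0.03397 A = 0.06728∠30.3° A.
Step 6 — Complex power: S = V·I* = 0.3934 + j0.6029 VA.
Step 7 — Real power: P = Re(S) = 0.3934 W.
Step 8 — Reactive power: Q = Im(S) = 0.6029 VAR.
Step 9 — Apparent power: |S| = 0.7199 VA.
Step 10 — Power factor: PF = P/|S| = 0.5464 (lagging).

(a) P = 0.3934 W  (b) Q = 0.6029 VAR  (c) S = 0.7199 VA  (d) PF = 0.5464 (lagging)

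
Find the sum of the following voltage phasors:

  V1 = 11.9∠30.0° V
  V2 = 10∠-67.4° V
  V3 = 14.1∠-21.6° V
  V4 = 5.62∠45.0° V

Step 1 — Convert each phasor to rectangular form:
  V1 = 11.9·(cos(30.0°) + j·sin(30.0°)) = 10.31 + j5.95 V
  V2 = 10·(cos(-67.4°) + j·sin(-67.4°)) = 3.843 - j9.232 V
  V3 = 14.1·(cos(-21.6°) + j·sin(-21.6°)) = 13.11 - j5.191 V
  V4 = 5.62·(cos(45.0°) + j·sin(45.0°)) = 3.974 + j3.974 V
Step 2 — Sum components: V_total = 31.23 - j4.499 V.
Step 3 — Convert to polar: |V_total| = 31.55 V, ∠V_total = -8.2°.

V_total = 31.55∠-8.2° V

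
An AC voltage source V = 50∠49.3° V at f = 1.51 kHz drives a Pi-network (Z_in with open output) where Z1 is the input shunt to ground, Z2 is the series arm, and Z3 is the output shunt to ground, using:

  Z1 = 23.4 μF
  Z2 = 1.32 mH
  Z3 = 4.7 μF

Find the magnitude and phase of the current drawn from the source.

Step 1 — Angular frequency: ω = 2π·f = 2π·1510 = 9488 rad/s.
Step 2 — Component impedances:
  Z1: Z = 1/(jωC) = -j/(ω·C) = 0 - j4.504 Ω
  Z2: Z = jωL = j·9488·0.00132 = 0 + j12.52 Ω
  Z3: Z = 1/(jωC) = -j/(ω·C) = 0 - j22.43 Ω
Step 3 — With open output, the series arm Z2 and the output shunt Z3 appear in series to ground: Z2 + Z3 = 0 - j9.902 Ω.
Step 4 — Parallel with input shunt Z1: Z_in = Z1 || (Z2 + Z3) = 0 - j3.096 Ω = 3.096∠-90.0° Ω.
Step 5 — Source phasor: V = 50∠49.3° V = 32.6 + j37.91 V.
Step 6 — Ohm's law: I = V / Z_total = (32.6 + j37.91) / (0 - j3.096) = -12.24 + j10.53 A.
Step 7 — Convert to polar: |I| = 16.15 A, ∠I = 139.3°.

I = 16.15∠139.3° A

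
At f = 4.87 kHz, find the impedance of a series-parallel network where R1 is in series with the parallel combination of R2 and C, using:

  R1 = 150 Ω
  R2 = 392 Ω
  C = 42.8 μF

Step 1 — Angular frequency: ω = 2π·f = 2π·4870 = 3.06e+04 rad/s.
Step 2 — Component impedances:
  R1: Z = R = 150 Ω
  R2: Z = R = 392 Ω
  C: Z = 1/(jωC) = -j/(ω·C) = 0 - j0.7636 Ω
Step 3 — Parallel branch: R2 || C = 1/(1/R2 + 1/C) = 0.001487 - j0.7636 Ω.
Step 4 — Series with R1: Z_total = R1 + (R2 || C) = 150 - j0.7636 Ω = 150∠-0.3° Ω.

Z = 150 - j0.7636 Ω = 150∠-0.3° Ω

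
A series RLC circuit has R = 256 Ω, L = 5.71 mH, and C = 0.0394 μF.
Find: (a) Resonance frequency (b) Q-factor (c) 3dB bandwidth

Step 1 — Resonance: ω₀ = 1/√(LC) = 1/√(0.00571·3.94e-08) = 6.667e+04 rad/s.
Step 2 — f₀ = ω₀/(2π) = 1.061e+04 Hz.
Step 3 — Series Q: Q = ω₀L/R = 6.667e+04·0.00571/256 = 1.487.
Step 4 — Bandwidth: Δω = ω₀/Q = 4.483e+04 rad/s; BW = Δω/(2π) = 7135 Hz.

(a) f₀ = 1.061e+04 Hz  (b) Q = 1.487  (c) BW = 7135 Hz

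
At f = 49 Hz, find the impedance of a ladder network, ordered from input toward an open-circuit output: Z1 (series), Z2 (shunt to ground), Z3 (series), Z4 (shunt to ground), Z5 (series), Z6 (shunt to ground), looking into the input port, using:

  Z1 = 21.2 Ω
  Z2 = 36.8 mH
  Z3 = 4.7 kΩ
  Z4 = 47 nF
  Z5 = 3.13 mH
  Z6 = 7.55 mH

Step 1 — Angular frequency: ω = 2π·f = 2π·49 = 307.9 rad/s.
Step 2 — Component impedances:
  Z1: Z = R = 21.2 Ω
  Z2: Z = jωL = j·307.9·0.0368 = 0 + j11.33 Ω
  Z3: Z = R = 4700 Ω
  Z4: Z = 1/(jωC) = -j/(ω·C) = 0 - j6.911e+04 Ω
  Z5: Z = jωL = j·307.9·0.00313 = 0 + j0.9637 Ω
  Z6: Z = jωL = j·307.9·0.00755 = 0 + j2.324 Ω
Step 3 — Ladder network (open output): work backward from the far end, alternating series and parallel combinations. Z_in = 21.23 + j11.33 Ω = 24.06∠28.1° Ω.

Z = 21.23 + j11.33 Ω = 24.06∠28.1° Ω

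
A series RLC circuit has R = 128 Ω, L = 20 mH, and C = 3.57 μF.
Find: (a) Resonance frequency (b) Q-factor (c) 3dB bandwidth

Step 1 — Resonance: ω₀ = 1/√(LC) = 1/√(0.02·3.57e-06) = 3742 rad/s.
Step 2 — f₀ = ω₀/(2π) = 595.6 Hz.
Step 3 — Series Q: Q = ω₀L/R = 3742·0.02/128 = 0.5848.
Step 4 — Bandwidth: Δω = ω₀/Q = 6400 rad/s; BW = Δω/(2π) = 1019 Hz.

(a) f₀ = 595.6 Hz  (b) Q = 0.5848  (c) BW = 1019 Hz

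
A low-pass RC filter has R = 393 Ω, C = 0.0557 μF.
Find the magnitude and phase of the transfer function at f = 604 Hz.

Step 1 — Angular frequency: ω = 2π·604 = 3795 rad/s.
Step 2 — Transfer function: H(jω) = 1/(1 + jωRC).
Step 3 — Denominator: 1 + jωRC = 1 + j·3795·393·5.57e-08 = 1 + j0.08307.
Step 4 — H = 0.9931 - j0.0825.
Step 5 — Magnitude: |H| = 0.9966 (-0.0 dB); phase: φ = -4.7°.

|H| = 0.9966 (-0.0 dB), φ = -4.7°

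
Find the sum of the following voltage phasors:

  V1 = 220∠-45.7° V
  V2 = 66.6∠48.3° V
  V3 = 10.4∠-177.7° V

Step 1 — Convert each phasor to rectangular form:
  V1 = 220·(cos(-45.7°) + j·sin(-45.7°)) = 153.7 - j157.5 V
  V2 = 66.6·(cos(48.3°) + j·sin(48.3°)) = 44.3 + j49.73 V
  V3 = 10.4·(cos(-177.7°) + j·sin(-177.7°)) = -10.39 - j0.4174 V
Step 2 — Sum components: V_total = 187.6 - j108.1 V.
Step 3 — Convert to polar: |V_total| = 216.5 V, ∠V_total = -30.0°.

V_total = 216.5∠-30.0° V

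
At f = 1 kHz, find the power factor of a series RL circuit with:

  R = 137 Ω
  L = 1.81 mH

Step 1 — Angular frequency: ω = 2π·f = 2π·1000 = 6283 rad/s.
Step 2 — Component impedances:
  R: Z = R = 137 Ω
  L: Z = jωL = j·6283·0.00181 = 0 + j11.37 Ω
Step 3 — Series combination: Z_total = R + L = 137 + j11.37 Ω = 137.5∠4.7° Ω.
Step 4 — Power factor: PF = cos(φ) = Re(Z)/|Z| = 137/137.47 = 0.9966.
Step 5 — Type: Im(Z) = 11.37 ⇒ lagging (phase φ = 4.7°).

PF = 0.9966 (lagging, φ = 4.7°)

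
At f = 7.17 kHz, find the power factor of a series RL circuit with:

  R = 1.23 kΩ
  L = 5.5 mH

Step 1 — Angular frequency: ω = 2π·f = 2π·7170 = 4.505e+04 rad/s.
Step 2 — Component impedances:
  R: Z = R = 1230 Ω
  L: Z = jωL = j·4.505e+04·0.0055 = 0 + j247.8 Ω
Step 3 — Series combination: Z_total = R + L = 1230 + j247.8 Ω = 1255∠11.4° Ω.
Step 4 — Power factor: PF = cos(φ) = Re(Z)/|Z| = 1230/1254.7 = 0.9803.
Step 5 — Type: Im(Z) = 247.8 ⇒ lagging (phase φ = 11.4°).

PF = 0.9803 (lagging, φ = 11.4°)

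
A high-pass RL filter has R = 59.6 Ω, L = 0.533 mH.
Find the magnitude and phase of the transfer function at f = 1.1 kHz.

Step 1 — Angular frequency: ω = 2π·1100 = 6912 rad/s.
Step 2 — Transfer function: H(jω) = jωL/(R + jωL).
Step 3 — Numerator jωL = j·3.684; denominator R + jωL = 59.6 + j3.684.
Step 4 — H = 0.003806 + j0.06157.
Step 5 — Magnitude: |H| = 0.06169 (-24.2 dB); phase: φ = 86.5°.

|H| = 0.06169 (-24.2 dB), φ = 86.5°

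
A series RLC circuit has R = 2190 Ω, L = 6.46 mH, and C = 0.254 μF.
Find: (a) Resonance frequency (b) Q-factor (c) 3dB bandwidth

Step 1 — Resonance: ω₀ = 1/√(LC) = 1/√(0.00646·2.54e-07) = 2.469e+04 rad/s.
Step 2 — f₀ = ω₀/(2π) = 3929 Hz.
Step 3 — Series Q: Q = ω₀L/R = 2.469e+04·0.00646/2190 = 0.07282.
Step 4 — Bandwidth: Δω = ω₀/Q = 3.39e+05 rad/s; BW = Δω/(2π) = 5.396e+04 Hz.

(a) f₀ = 3929 Hz  (b) Q = 0.07282  (c) BW = 5.396e+04 Hz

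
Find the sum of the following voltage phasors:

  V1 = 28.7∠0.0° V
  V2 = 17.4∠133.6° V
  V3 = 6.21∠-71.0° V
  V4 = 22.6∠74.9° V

Step 1 — Convert each phasor to rectangular form:
  V1 = 28.7·(cos(0.0°) + j·sin(0.0°)) = 28.7 V
  V2 = 17.4·(cos(133.6°) + j·sin(133.6°)) = -12 + j12.6 V
  V3 = 6.21·(cos(-71.0°) + j·sin(-71.0°)) = 2.022 - j5.872 V
  V4 = 22.6·(cos(74.9°) + j·sin(74.9°)) = 5.887 + j21.82 V
Step 2 — Sum components: V_total = 24.61 + j28.55 V.
Step 3 — Convert to polar: |V_total| = 37.69 V, ∠V_total = 49.2°.

V_total = 37.69∠49.2° V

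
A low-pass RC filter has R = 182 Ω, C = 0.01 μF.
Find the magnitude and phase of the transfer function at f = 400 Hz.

Step 1 — Angular frequency: ω = 2π·400 = 2513 rad/s.
Step 2 — Transfer function: H(jω) = 1/(1 + jωRC).
Step 3 — Denominator: 1 + jωRC = 1 + j·2513·182·1e-08 = 1 + j0.004574.
Step 4 — H = 1 - j0.004574.
Step 5 — Magnitude: |H| = 1 (-0.0 dB); phase: φ = -0.3°.

|H| = 1 (-0.0 dB), φ = -0.3°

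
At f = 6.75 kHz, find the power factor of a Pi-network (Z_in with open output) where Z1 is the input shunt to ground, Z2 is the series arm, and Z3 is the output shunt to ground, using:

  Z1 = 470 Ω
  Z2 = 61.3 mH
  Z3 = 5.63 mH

Step 1 — Angular frequency: ω = 2π·f = 2π·6750 = 4.241e+04 rad/s.
Step 2 — Component impedances:
  Z1: Z = R = 470 Ω
  Z2: Z = jωL = j·4.241e+04·0.0613 = 0 + j2600 Ω
  Z3: Z = jωL = j·4.241e+04·0.00563 = 0 + j238.8 Ω
Step 3 — With open output, the series arm Z2 and the output shunt Z3 appear in series to ground: Z2 + Z3 = 0 + j2839 Ω.
Step 4 — Parallel with input shunt Z1: Z_in = Z1 || (Z2 + Z3) = 457.5 + j75.74 Ω = 463.7∠9.4° Ω.
Step 5 — Power factor: PF = cos(φ) = Re(Z)/|Z| = 457.5/463.7 = 0.9866.
Step 6 — Type: Im(Z) = 75.74 ⇒ lagging (phase φ = 9.4°).

PF = 0.9866 (lagging, φ = 9.4°)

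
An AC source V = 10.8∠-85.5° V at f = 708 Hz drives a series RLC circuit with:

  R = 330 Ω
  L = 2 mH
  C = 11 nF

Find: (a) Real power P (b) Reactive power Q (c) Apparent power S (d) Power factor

Step 1 — Angular frequency: ω = 2π·f = 2π·708 = 4448 rad/s.
Step 2 — Component impedances:
  R: Z = R = 330 Ω
  L: Z = jωL = j·4448·0.002 = 0 + j8.897 Ω
  C: Z = 1/(jωC) = -j/(ω·C) = 0 - j2.044e+04 Ω
Step 3 — Series combination: Z_total = R + L + C = 330 - j2.043e+04 Ω = 2.043e+04∠-89.1° Ω.
Step 4 — Source phasor: V = 10.8∠-85.5° V = 0.8474 - j10.77 V.
Step 5 — Current: I = V / Z = 0.0005276 + j3.296e-05 A = 0.0005286∠3.6° A.
Step 6 — Complex power: S = V·I* = 9.222e-05 - j0.005709 VA.
Step 7 — Real power: P = Re(S) = 9.222e-05 W.
Step 8 — Reactive power: Q = Im(S) = -0.005709 VAR.
Step 9 — Apparent power: |S| = 0.005709 VA.
Step 10 — Power factor: PF = P/|S| = 0.01615 (leading).

(a) P = 9.222e-05 W  (b) Q = -0.005709 VAR  (c) S = 0.005709 VA  (d) PF = 0.01615 (leading)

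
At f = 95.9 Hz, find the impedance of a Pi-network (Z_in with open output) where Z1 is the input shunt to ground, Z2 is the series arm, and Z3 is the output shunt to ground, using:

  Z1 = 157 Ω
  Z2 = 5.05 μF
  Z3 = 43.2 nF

Step 1 — Angular frequency: ω = 2π·f = 2π·95.9 = 602.6 rad/s.
Step 2 — Component impedances:
  Z1: Z = R = 157 Ω
  Z2: Z = 1/(jωC) = -j/(ω·C) = 0 - j328.6 Ω
  Z3: Z = 1/(jωC) = -j/(ω·C) = 0 - j3.842e+04 Ω
Step 3 — With open output, the series arm Z2 and the output shunt Z3 appear in series to ground: Z2 + Z3 = 0 - j3.875e+04 Ω.
Step 4 — Parallel with input shunt Z1: Z_in = Z1 || (Z2 + Z3) = 157 - j0.6362 Ω = 157∠-0.2° Ω.

Z = 157 - j0.6362 Ω = 157∠-0.2° Ω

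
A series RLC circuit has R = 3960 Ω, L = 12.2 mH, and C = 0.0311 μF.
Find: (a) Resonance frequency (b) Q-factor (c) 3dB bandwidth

Step 1 — Resonance condition Im(Z)=0 gives ω₀ = 1/√(LC).
Step 2 — ω₀ = 1/√(0.0122·3.11e-08) = 5.134e+04 rad/s.
Step 3 — f₀ = ω₀/(2π) = 8171 Hz.
Step 4 — Series Q: Q = ω₀L/R = 5.134e+04·0.0122/3960 = 0.1582.
Step 5 — 3dB bandwidth: Δω = ω₀/Q = 3.246e+05 rad/s; BW = Δω/(2π) = 5.166e+04 Hz.

(a) f₀ = 8171 Hz  (b) Q = 0.1582  (c) BW = 5.166e+04 Hz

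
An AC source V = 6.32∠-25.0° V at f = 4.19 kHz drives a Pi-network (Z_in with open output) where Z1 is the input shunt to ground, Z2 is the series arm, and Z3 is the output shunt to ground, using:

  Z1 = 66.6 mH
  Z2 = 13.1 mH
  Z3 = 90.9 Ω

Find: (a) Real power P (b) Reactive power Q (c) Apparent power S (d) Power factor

Step 1 — Angular frequency: ω = 2π·f = 2π·4190 = 2.633e+04 rad/s.
Step 2 — Component impedances:
  Z1: Z = jωL = j·2.633e+04·0.0666 = 0 + j1753 Ω
  Z2: Z = jωL = j·2.633e+04·0.0131 = 0 + j344.9 Ω
  Z3: Z = R = 90.9 Ω
Step 3 — With open output, the series arm Z2 and the output shunt Z3 appear in series to ground: Z2 + Z3 = 90.9 + j344.9 Ω.
Step 4 — Parallel with input shunt Z1: Z_in = Z1 || (Z2 + Z3) = 63.36 + j290.9 Ω = 297.8∠77.7° Ω.
Step 5 — Source phasor: V = 6.32∠-25.0° V = 5.728 - j2.671 V.
Step 6 — Current: I = V / Z = -0.004672 - j0.02071 A = 0.02123∠-102.7° A.
Step 7 — Complex power: S = V·I* = 0.02854 + j0.1311 VA.
Step 8 — Real power: P = Re(S) = 0.02854 W.
Step 9 — Reactive power: Q = Im(S) = 0.1311 VAR.
Step 10 — Apparent power: |S| = 0.1341 VA.
Step 11 — Power factor: PF = P/|S| = 0.2128 (lagging).

(a) P = 0.02854 W  (b) Q = 0.1311 VAR  (c) S = 0.1341 VA  (d) PF = 0.2128 (lagging)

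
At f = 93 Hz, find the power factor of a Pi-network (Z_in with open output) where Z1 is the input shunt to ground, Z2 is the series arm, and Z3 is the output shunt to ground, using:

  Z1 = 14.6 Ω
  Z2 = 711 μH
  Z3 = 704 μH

Step 1 — Angular frequency: ω = 2π·f = 2π·93 = 584.3 rad/s.
Step 2 — Component impedances:
  Z1: Z = R = 14.6 Ω
  Z2: Z = jωL = j·584.3·0.000711 = 0 + j0.4155 Ω
  Z3: Z = jωL = j·584.3·0.000704 = 0 + j0.4114 Ω
Step 3 — With open output, the series arm Z2 and the output shunt Z3 appear in series to ground: Z2 + Z3 = 0 + j0.8268 Ω.
Step 4 — Parallel with input shunt Z1: Z_in = Z1 || (Z2 + Z3) = 0.04668 + j0.8242 Ω = 0.8255∠86.8° Ω.
Step 5 — Power factor: PF = cos(φ) = Re(Z)/|Z| = 0.046676/0.82551 = 0.05654.
Step 6 — Type: Im(Z) = 0.8242 ⇒ lagging (phase φ = 86.8°).

PF = 0.05654 (lagging, φ = 86.8°)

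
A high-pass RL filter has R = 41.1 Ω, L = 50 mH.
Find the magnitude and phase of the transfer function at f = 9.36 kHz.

Step 1 — Angular frequency: ω = 2π·9360 = 5.881e+04 rad/s.
Step 2 — Transfer function: H(jω) = jωL/(R + jωL).
Step 3 — Numerator jωL = j·2941; denominator R + jωL = 41.1 + j2941.
Step 4 — H = 0.9998 + j0.01397.
Step 5 — Magnitude: |H| = 0.9999 (-0.0 dB); phase: φ = 0.8°.

|H| = 0.9999 (-0.0 dB), φ = 0.8°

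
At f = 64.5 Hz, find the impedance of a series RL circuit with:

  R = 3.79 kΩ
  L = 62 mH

Step 1 — Angular frequency: ω = 2π·f = 2π·64.5 = 405.3 rad/s.
Step 2 — Component impedances:
  R: Z = R = 3790 Ω
  L: Z = jωL = j·405.3·0.062 = 0 + j25.13 Ω
Step 3 — Series combination: Z_total = R + L = 3790 + j25.13 Ω = 3790∠0.4° Ω.

Z = 3790 + j25.13 Ω = 3790∠0.4° Ω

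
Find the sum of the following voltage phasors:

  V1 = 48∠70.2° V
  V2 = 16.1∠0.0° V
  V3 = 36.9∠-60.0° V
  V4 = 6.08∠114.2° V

Step 1 — Convert each phasor to rectangular form:
  V1 = 48·(cos(70.2°) + j·sin(70.2°)) = 16.26 + j45.16 V
  V2 = 16.1·(cos(0.0°) + j·sin(0.0°)) = 16.1 V
  V3 = 36.9·(cos(-60.0°) + j·sin(-60.0°)) = 18.45 - j31.96 V
  V4 = 6.08·(cos(114.2°) + j·sin(114.2°)) = -2.492 + j5.546 V
Step 2 — Sum components: V_total = 48.32 + j18.75 V.
Step 3 — Convert to polar: |V_total| = 51.83 V, ∠V_total = 21.2°.

V_total = 51.83∠21.2° V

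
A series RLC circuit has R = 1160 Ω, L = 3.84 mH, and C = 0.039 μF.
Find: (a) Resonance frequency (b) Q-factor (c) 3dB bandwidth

Step 1 — Resonance condition Im(Z)=0 gives ω₀ = 1/√(LC).
Step 2 — ω₀ = 1/√(0.00384·3.9e-08) = 8.172e+04 rad/s.
Step 3 — f₀ = ω₀/(2π) = 1.301e+04 Hz.
Step 4 — Series Q: Q = ω₀L/R = 8.172e+04·0.00384/1160 = 0.2705.
Step 5 — 3dB bandwidth: Δω = ω₀/Q = 3.021e+05 rad/s; BW = Δω/(2π) = 4.808e+04 Hz.

(a) f₀ = 1.301e+04 Hz  (b) Q = 0.2705  (c) BW = 4.808e+04 Hz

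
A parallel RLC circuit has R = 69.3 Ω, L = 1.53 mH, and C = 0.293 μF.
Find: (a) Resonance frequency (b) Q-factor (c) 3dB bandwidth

Step 1 — Resonance: ω₀ = 1/√(LC) = 1/√(0.00153·2.93e-07) = 4.723e+04 rad/s.
Step 2 — f₀ = ω₀/(2π) = 7517 Hz.
Step 3 — Parallel Q: Q = R/(ω₀L) = 69.3/(4.723e+04·0.00153) = 0.959.
Step 4 — Bandwidth: Δω = ω₀/Q = 4.925e+04 rad/s; BW = Δω/(2π) = 7838 Hz.

(a) f₀ = 7517 Hz  (b) Q = 0.959  (c) BW = 7838 Hz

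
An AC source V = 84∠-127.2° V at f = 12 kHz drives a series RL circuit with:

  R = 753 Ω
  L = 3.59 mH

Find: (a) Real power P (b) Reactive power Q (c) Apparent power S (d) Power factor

Step 1 — Angular frequency: ω = 2π·f = 2π·1.2e+04 = 7.54e+04 rad/s.
Step 2 — Component impedances:
  R: Z = R = 753 Ω
  L: Z = jωL = j·7.54e+04·0.00359 = 0 + j270.7 Ω
Step 3 — Series combination: Z_total = R + L = 753 + j270.7 Ω = 800.2∠19.8° Ω.
Step 4 — Source phasor: V = 84∠-127.2° V = -50.79 - j66.91 V.
Step 5 — Current: I = V / Z = -0.08801 - j0.05722 A = 0.105∠-147.0° A.
Step 6 — Complex power: S = V·I* = 8.298 + j2.983 VA.
Step 7 — Real power: P = Re(S) = 8.298 W.
Step 8 — Reactive power: Q = Im(S) = 2.983 VAR.
Step 9 — Apparent power: |S| = 8.818 VA.
Step 10 — Power factor: PF = P/|S| = 0.941 (lagging).

(a) P = 8.298 W  (b) Q = 2.983 VAR  (c) S = 8.818 VA  (d) PF = 0.941 (lagging)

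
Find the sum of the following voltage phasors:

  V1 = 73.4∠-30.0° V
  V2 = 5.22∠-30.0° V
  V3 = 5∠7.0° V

Step 1 — Convert each phasor to rectangular form:
  V1 = 73.4·(cos(-30.0°) + j·sin(-30.0°)) = 63.57 - j36.7 V
  V2 = 5.22·(cos(-30.0°) + j·sin(-30.0°)) = 4.521 - j2.61 V
  V3 = 5·(cos(7.0°) + j·sin(7.0°)) = 4.963 + j0.6093 V
Step 2 — Sum components: V_total = 73.05 - j38.7 V.
Step 3 — Convert to polar: |V_total| = 82.67 V, ∠V_total = -27.9°.

V_total = 82.67∠-27.9° V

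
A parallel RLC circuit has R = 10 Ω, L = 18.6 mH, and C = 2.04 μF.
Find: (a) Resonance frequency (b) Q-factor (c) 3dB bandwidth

Step 1 — Resonance: ω₀ = 1/√(LC) = 1/√(0.0186·2.04e-06) = 5134 rad/s.
Step 2 — f₀ = ω₀/(2π) = 817 Hz.
Step 3 — Parallel Q: Q = R/(ω₀L) = 10/(5134·0.0186) = 0.1047.
Step 4 — Bandwidth: Δω = ω₀/Q = 4.902e+04 rad/s; BW = Δω/(2π) = 7802 Hz.

(a) f₀ = 817 Hz  (b) Q = 0.1047  (c) BW = 7802 Hz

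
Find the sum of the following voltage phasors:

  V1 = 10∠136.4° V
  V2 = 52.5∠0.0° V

Step 1 — Convert each phasor to rectangular form:
  V1 = 10·(cos(136.4°) + j·sin(136.4°)) = -7.242 + j6.896 V
  V2 = 52.5·(cos(0.0°) + j·sin(0.0°)) = 52.5 V
Step 2 — Sum components: V_total = 45.26 + j6.896 V.
Step 3 — Convert to polar: |V_total| = 45.78 V, ∠V_total = 8.7°.

V_total = 45.78∠8.7° V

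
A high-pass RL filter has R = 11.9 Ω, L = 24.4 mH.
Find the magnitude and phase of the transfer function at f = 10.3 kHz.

Step 1 — Angular frequency: ω = 2π·1.03e+04 = 6.472e+04 rad/s.
Step 2 — Transfer function: H(jω) = jωL/(R + jωL).
Step 3 — Numerator jωL = j·1579; denominator R + jωL = 11.9 + j1579.
Step 4 — H = 0.9999 + j0.007536.
Step 5 — Magnitude: |H| = 1 (-0.0 dB); phase: φ = 0.4°.

|H| = 1 (-0.0 dB), φ = 0.4°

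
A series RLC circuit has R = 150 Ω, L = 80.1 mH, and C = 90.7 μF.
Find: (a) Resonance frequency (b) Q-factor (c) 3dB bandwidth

Step 1 — Resonance: ω₀ = 1/√(LC) = 1/√(0.0801·9.07e-05) = 371 rad/s.
Step 2 — f₀ = ω₀/(2π) = 59.05 Hz.
Step 3 — Series Q: Q = ω₀L/R = 371·0.0801/150 = 0.1981.
Step 4 — Bandwidth: Δω = ω₀/Q = 1873 rad/s; BW = Δω/(2π) = 298 Hz.

(a) f₀ = 59.05 Hz  (b) Q = 0.1981  (c) BW = 298 Hz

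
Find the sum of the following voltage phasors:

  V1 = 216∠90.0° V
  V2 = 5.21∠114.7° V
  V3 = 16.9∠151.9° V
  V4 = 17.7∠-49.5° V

Step 1 — Convert each phasor to rectangular form:
  V1 = 216·(cos(90.0°) + j·sin(90.0°)) = 0 + j216 V
  V2 = 5.21·(cos(114.7°) + j·sin(114.7°)) = -2.177 + j4.733 V
  V3 = 16.9·(cos(151.9°) + j·sin(151.9°)) = -14.91 + j7.96 V
  V4 = 17.7·(cos(-49.5°) + j·sin(-49.5°)) = 11.5 - j13.46 V
Step 2 — Sum components: V_total = -5.59 + j215.2 V.
Step 3 — Convert to polar: |V_total| = 215.3 V, ∠V_total = 91.5°.

V_total = 215.3∠91.5° V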